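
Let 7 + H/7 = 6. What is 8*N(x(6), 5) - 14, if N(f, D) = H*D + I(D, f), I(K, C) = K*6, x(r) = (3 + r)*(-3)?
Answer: -54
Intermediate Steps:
x(r) = -9 - 3*r
I(K, C) = 6*K
H = -7 (H = -49 + 7*6 = -49 + 42 = -7)
N(f, D) = -D (N(f, D) = -7*D + 6*D = -D)
8*N(x(6), 5) - 14 = 8*(-1*5) - 14 = 8*(-5) - 14 = -40 - 14 = -54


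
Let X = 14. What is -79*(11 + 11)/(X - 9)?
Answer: -1738/5 ≈ -347.60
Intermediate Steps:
-79*(11 + 11)/(X - 9) = -79*(11 + 11)/(14 - 9) = -1738/5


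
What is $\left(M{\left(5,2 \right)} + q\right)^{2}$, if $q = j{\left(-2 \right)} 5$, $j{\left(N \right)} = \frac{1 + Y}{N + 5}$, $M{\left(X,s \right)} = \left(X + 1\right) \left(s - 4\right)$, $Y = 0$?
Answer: $\frac{961}{9} \approx 106.78$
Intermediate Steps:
$M{\left(X,s \right)} = \left(1 + X\right) \left(-4 + s\right)$
$j{\left(N \right)} = \frac{1}{5 + N}$ ($j{\left(N \right)} = \frac{1 + 0}{N + 5} = 1 \frac{1}{5 + N} = \frac{1}{5 + N}$)
$q = \frac{5}{3}$ ($q = \frac{1}{5 - 2} \cdot 5 = \frac{1}{3} \cdot 5 = \frac{5}{3} \approx 1.6667$)
$\left(M{\left(5,2 \right)} + q\right)^{2} = \left(\left(-4 + 2 - 20 + 5 \cdot 2\right) + \frac{5}{3}\right)^{2} = \left(\left(-4 + 2 - 20 + 10\right) + \frac{5}{3}\right)^{2} = \left(-12 + \frac{5}{3}\right)^{2} = \left(- \frac{31}{3}\right)^{2} = \frac{961}{9}$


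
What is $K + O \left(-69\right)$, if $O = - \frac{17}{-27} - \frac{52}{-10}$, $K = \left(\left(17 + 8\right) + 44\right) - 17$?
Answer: $- \frac{15761}{45} \approx -350.24$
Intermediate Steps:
$K = 52$ ($K = \left(25 + 44\right) - 17 = 69 - 17 = 52$)
$O = \frac{787}{135}$ ($O = \left(-17\right) \left(- \frac{1}{27}\right) - - \frac{26}{5} = \frac{17}{27} + \frac{26}{5} = \frac{787}{135} \approx 5.8296$)
$K + O \left(-69\right) = 52 + \frac{787}{135} \left(-69\right) = 52 - \frac{18101}{45} = - \frac{15761}{45}$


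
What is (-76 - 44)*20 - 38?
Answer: -2438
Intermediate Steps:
(-76 - 44)*20 - 38 = -120*20 - 38 = -2400 - 38 = -2438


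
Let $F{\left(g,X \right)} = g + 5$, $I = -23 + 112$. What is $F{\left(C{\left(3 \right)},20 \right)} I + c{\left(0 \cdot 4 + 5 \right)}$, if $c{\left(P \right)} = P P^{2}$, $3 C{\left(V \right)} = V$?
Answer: $659$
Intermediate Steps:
$C{\left(V \right)} = \frac{V}{3}$
$c{\left(P \right)} = P^{3}$
$I = 89$
$F{\left(g,X \right)} = 5 + g$
$F{\left(C{\left(3 \right)},20 \right)} I + c{\left(0 \cdot 4 + 5 \right)} = \left(5 + \frac{1}{3} \cdot 3\right) 89 + \left(0 \cdot 4 + 5\right)^{3} = \left(5 + 1\right) 89 + \left(0 + 5\right)^{3} = 6 \cdot 89 + 5^{3} = 534 + 125 = 659$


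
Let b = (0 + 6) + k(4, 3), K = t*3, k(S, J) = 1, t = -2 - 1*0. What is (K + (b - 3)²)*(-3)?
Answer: -30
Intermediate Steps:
t = -2 (t = -2 + 0 = -2)
K = -6 (K = -2*3 = -6)
b = 7 (b = (0 + 6) + 1 = 6 + 1 = 7)
(K + (b - 3)²)*(-3) = (-6 + (7 - 3)²)*(-3) = (-6 + 4²)*(-3) = (-6 + 16)*(-3) = 10*(-3) = -30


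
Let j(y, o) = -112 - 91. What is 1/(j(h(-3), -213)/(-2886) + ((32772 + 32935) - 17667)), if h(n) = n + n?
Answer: 2886/138643643 ≈ 2.0816e-5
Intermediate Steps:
h(n) = 2*n
j(y, o) = -203
1/(j(h(-3), -213)/(-2886) + ((32772 + 32935) - 17667)) = 1/(-203/(-2886) + ((32772 + 32935) - 17667)) = 1/(-203*(-1/2886) + (65707 - 17667)) = 1/(203/2886 + 48040) = 1/(138643643/2886) = 2886/138643643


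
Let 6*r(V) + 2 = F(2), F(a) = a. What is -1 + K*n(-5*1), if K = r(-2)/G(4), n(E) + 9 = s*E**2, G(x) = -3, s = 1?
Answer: -1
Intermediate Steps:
r(V) = 0 (r(V) = -1/3 + (1/6)*2 = -1/3 + 1/3 = 0)
n(E) = -9 + E**2 (n(E) = -9 + 1*E**2 = -9 + E**2)
K = 0 (K = 0/(-3) = 0*(-1/3) = 0)
-1 + K*n(-5*1) = -1 + 0*(-9 + (-5*1)**2) = -1 + 0*(-9 + (-5)**2) = -1 + 0*(-9 + 25) = -1 + 0*16 = -1 + 0 = -1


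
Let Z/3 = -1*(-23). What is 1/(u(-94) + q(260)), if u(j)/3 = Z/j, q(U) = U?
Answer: 94/24233 ≈ 0.0038790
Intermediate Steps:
Z = 69 (Z = 3*(-1*(-23)) = 3*23 = 69)
u(j) = 207/j (u(j) = 3*(69/j) = 207/j)
1/(u(-94) + q(260)) = 1/(207/(-94) + 260) = 1/(207*(-1/94) + 260) = 1/(-207/94 + 260) = 1/(24233/94) = 94/24233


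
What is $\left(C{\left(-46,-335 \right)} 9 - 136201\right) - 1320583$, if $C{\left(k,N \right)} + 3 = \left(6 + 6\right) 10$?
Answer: $-1455731$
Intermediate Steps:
$C{\left(k,N \right)} = 117$ ($C{\left(k,N \right)} = -3 + \left(6 + 6\right) 10 = -3 + 12 \cdot 10 = -3 + 120 = 117$)
$\left(C{\left(-46,-335 \right)} 9 - 136201\right) - 1320583 = \left(117 \cdot 9 - 136201\right) - 1320583 = \left(1053 - 136201\right) - 1320583 = -135148 - 1320583 = -1455731$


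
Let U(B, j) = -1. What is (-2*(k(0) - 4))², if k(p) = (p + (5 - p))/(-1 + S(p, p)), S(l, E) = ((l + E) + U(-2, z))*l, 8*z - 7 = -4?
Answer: 324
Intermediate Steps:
z = 3/8 (z = 7/8 + (⅛)*(-4) = 7/8 - ½ = 3/8 ≈ 0.37500)
S(l, E) = l*(-1 + E + l) (S(l, E) = ((l + E) - 1)*l = ((E + l) - 1)*l = (-1 + E + l)*l = l*(-1 + E + l))
k(p) = 5/(-1 + p*(-1 + 2*p)) (k(p) = (p + (5 - p))/(-1 + p*(-1 + p + p)) = 5/(-1 + p*(-1 + 2*p)))
(-2*(k(0) - 4))² = (-2*(5/(-1 + 0*(-1 + 2*0)) - 4))² = (-2*(5/(-1 + 0*(-1 + 0)) - 4))² = (-2*(5/(-1 + 0*(-1)) - 4))² = (-2*(5/(-1 + 0) - 4))² = (-2*(5/(-1) - 4))² = (-2*(5*(-1) - 4))² = (-2*(-5 - 4))² = (-2*(-9))² = 18² = 324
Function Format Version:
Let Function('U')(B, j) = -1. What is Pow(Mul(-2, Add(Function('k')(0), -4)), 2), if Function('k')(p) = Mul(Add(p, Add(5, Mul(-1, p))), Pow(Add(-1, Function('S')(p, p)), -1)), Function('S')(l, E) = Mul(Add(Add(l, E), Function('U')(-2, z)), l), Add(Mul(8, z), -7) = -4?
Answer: 324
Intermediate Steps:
z = Rational(3, 8) (z = Add(Rational(7, 8), Mul(Rational(1, 8), -4)) = Add(Rational(7, 8), Rational(-1, 2)) = Rational(3, 8) ≈ 0.37500)
Function('S')(l, E) = Mul(l, Add(-1, E, l)) (Function('S')(l, E) = Mul(Add(Add(l, E), -1), l) = Mul(Add(Add(E, l), -1), l) = Mul(Add(-1, E, l), l) = Mul(l, Add(-1, E, l)))
Function('k')(p) = Mul(5, Pow(Add(-1, Mul(p, Add(-1, Mul(2, p)))), -1)) (Function('k')(p) = Mul(Add(p, Add(5, Mul(-1, p))), Pow(Add(-1, Mul(p, Add(-1, p, p))), -1)) = Mul(5, Pow(Add(-1, Mul(p, Add(-1, Mul(2, p)))), -1)))
Pow(Mul(-2, Add(Function('k')(0), -4)), 2) = Pow(Mul(-2, Add(Mul(5, Pow(Add(-1, Mul(0, Add(-1, Mul(2, 0)))), -1)), -4)), 2) = Pow(Mul(-2, Add(Mul(5, Pow(Add(-1, Mul(0, Add(-1, 0))), -1)), -4)), 2) = Pow(Mul(-2, Add(Mul(5, Pow(Add(-1, Mul(0, -1)), -1)), -4)), 2) = Pow(Mul(-2, Add(Mul(5, Pow(Add(-1, 0), -1)), -4)), 2) = Pow(Mul(-2, Add(Mul(5, Pow(-1, -1)), -4)), 2) = Pow(Mul(-2, Add(Mul(5, -1), -4)), 2) = Pow(Mul(-2, Add(-5, -4)), 2) = Pow(Mul(-2, -9), 2) = Pow(18, 2) = 324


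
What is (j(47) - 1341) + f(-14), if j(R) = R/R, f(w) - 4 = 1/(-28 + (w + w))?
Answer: -74817/56 ≈ -1336.0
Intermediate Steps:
f(w) = 4 + 1/(-28 + 2*w) (f(w) = 4 + 1/(-28 + (w + w)) = 4 + 1/(-28 + 2*w))
j(R) = 1
(j(47) - 1341) + f(-14) = (1 - 1341) + (-111 + 8*(-14))/(2*(-14 - 14)) = -1340 + (1/2)*(-111 - 112)/(-28) = -1340 + (1/2)*(-1/28)*(-223) = -1340 + 223/56 = -74817/56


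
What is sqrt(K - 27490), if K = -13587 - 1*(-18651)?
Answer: I*sqrt(22426) ≈ 149.75*I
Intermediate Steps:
K = 5064 (K = -13587 + 18651 = 5064)
sqrt(K - 27490) = sqrt(5064 - 27490) = sqrt(-22426) = I*sqrt(22426)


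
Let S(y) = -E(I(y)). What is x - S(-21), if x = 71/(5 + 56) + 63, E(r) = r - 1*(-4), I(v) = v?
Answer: 2877/61 ≈ 47.164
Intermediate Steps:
E(r) = 4 + r (E(r) = r + 4 = 4 + r)
S(y) = -4 - y (S(y) = -(4 + y) = -4 - y)
x = 3914/61 (x = 71/61 + 63 = 3914/61 ≈ 64.164)
x - S(-21) = 3914/61 - (-4 - 1*(-21)) = 3914/61 - (-4 + 21) = 3914/61 - 1*17 = 3914/61 - 17 = 2877/61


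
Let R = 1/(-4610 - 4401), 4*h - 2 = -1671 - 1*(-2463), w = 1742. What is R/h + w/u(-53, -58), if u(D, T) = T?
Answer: -3115886715/103743643 ≈ -30.034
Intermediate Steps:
h = 397/2 (h = 1/2 + (-1671 - 1*(-2463))/4 = 1/2 + (-1671 + 2463)/4 = 1/2 + (1/4)*792 = 1/2 + 198 = 397/2 ≈ 198.50)
R = -1/9011 (R = 1/(-9011) = -1/9011 ≈ -0.00011098)
R/h + w/u(-53, -58) = -1/(9011*397/2) + 1742/(-58) = -1/9011*2/397 + 1742*(-1/58) = -2/3577367 - 871/29 = -3115886715/103743643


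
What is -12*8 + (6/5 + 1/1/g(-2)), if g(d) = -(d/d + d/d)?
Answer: -484/5 ≈ -96.800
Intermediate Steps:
g(d) = -2 (g(d) = -(1 + 1) = -1*2 = -2)
-12*8 + (6/5 + 1/1/g(-2)) = -12*8 + (6/5 + 1/1/(-2)) = -96 + (6*(⅕) + 1/(-½)) = -96 + (6/5 + 1*(-2)) = -96 + (6/5 - 2) = -96 - ⅘ = -484/5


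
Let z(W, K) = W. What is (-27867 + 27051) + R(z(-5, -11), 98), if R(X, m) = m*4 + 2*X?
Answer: -434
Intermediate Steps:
R(X, m) = 2*X + 4*m (R(X, m) = 4*m + 2*X = 2*X + 4*m)
(-27867 + 27051) + R(z(-5, -11), 98) = (-27867 + 27051) + (2*(-5) + 4*98) = -816 + (-10 + 392) = -816 + 382 = -434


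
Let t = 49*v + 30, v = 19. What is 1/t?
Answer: 1/961 ≈ 0.0010406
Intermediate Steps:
t = 961 (t = 49*19 + 30 = 931 + 30 = 961)
1/t = 1/961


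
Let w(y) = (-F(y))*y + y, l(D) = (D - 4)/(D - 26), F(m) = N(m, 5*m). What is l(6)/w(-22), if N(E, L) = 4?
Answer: -1/660 ≈ -0.0015152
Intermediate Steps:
F(m) = 4
l(D) = (-4 + D)/(-26 + D)
w(y) = -3*y (w(y) = (-1*4)*y + y = -4*y + y = -3*y)
l(6)/w(-22) = ((-4 + 6)/(-26 + 6))/((-3*(-22))) = (2/(-20))/66 = -1/20*2*(1/66) = -⅒*1/66 = -1/660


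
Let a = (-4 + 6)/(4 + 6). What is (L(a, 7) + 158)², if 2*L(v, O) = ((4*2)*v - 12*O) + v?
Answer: 1366561/100 ≈ 13666.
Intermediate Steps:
a = ⅕ (a = 2/10 = 2*(⅒) = ⅕ ≈ 0.20000)
L(v, O) = -6*O + 9*v/2 (L(v, O) = (((4*2)*v - 12*O) + v)/2 = ((8*v - 12*O) + v)/2 = ((-12*O + 8*v) + v)/2 = (-12*O + 9*v)/2 = -6*O + 9*v/2)
(L(a, 7) + 158)² = ((-6*7 + (9/2)*(⅕)) + 158)² = ((-42 + 9/10) + 158)² = (-411/10 + 158)² = (1169/10)² = 1366561/100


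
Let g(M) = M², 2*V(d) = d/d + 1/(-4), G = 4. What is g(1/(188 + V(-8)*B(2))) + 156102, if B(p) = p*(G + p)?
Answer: 23138218954/148225 ≈ 1.5610e+5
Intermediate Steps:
B(p) = p*(4 + p)
V(d) = 3/8 (V(d) = (d/d + 1/(-4))/2 = (1 + 1*(-¼))/2 = (1 - ¼)/2 = (½)*(¾) = 3/8)
g(1/(188 + V(-8)*B(2))) + 156102 = (1/(188 + 3*(2*(4 + 2))/8))² + 156102 = (1/(188 + 3*(2*6)/8))² + 156102 = (1/(188 + (3/8)*12))² + 156102 = (1/(188 + 9/2))² + 156102 = (1/(385/2))² + 156102 = (2/385)² + 156102 = 4/148225 + 156102 = 23138218954/148225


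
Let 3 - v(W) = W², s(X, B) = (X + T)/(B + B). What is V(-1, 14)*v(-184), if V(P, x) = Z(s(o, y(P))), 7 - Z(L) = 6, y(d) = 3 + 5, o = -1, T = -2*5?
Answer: -33853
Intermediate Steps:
T = -10
y(d) = 8
s(X, B) = (-10 + X)/(2*B) (s(X, B) = (X - 10)/(B + B) = (-10 + X)/((2*B)) = (-10 + X)*(1/(2*B)) = (-10 + X)/(2*B))
Z(L) = 1 (Z(L) = 7 - 1*6 = 7 - 6 = 1)
V(P, x) = 1
v(W) = 3 - W²
V(-1, 14)*v(-184) = 1*(3 - 1*(-184)²) = 1*(3 - 1*33856) = 1*(3 - 33856) = 1*(-33853) = -33853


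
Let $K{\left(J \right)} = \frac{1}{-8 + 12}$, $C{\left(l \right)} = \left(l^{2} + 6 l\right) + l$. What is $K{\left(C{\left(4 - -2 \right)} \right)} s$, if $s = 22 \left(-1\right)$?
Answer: $- \frac{11}{2} \approx -5.5$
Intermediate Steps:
$C{\left(l \right)} = l^{2} + 7 l$
$K{\left(J \right)} = \frac{1}{4}$
$s = -22$
$K{\left(C{\left(4 - -2 \right)} \right)} s = \frac{1}{4} \left(-22\right) = - \frac{11}{2}$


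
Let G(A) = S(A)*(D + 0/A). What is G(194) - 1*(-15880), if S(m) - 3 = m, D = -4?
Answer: 15092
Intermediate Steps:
S(m) = 3 + m
G(A) = -12 - 4*A (G(A) = (3 + A)*(-4 + 0/A) = (3 + A)*(-4 + 0) = (3 + A)*(-4) = -12 - 4*A)
G(194) - 1*(-15880) = (-12 - 4*194) - 1*(-15880) = (-12 - 776) + 15880 = -788 + 15880 = 15092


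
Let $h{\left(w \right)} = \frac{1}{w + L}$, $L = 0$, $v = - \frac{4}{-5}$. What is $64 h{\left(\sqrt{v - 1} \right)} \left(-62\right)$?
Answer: $3968 i \sqrt{5} \approx 8872.7 i$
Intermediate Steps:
$v = \frac{4}{5}$ ($v = \left(-4\right) \left(- \frac{1}{5}\right) = \frac{4}{5} \approx 0.8$)
$h{\left(w \right)} = \frac{1}{w}$ ($h{\left(w \right)} = \frac{1}{w + 0} = \frac{1}{w}$)
$64 h{\left(\sqrt{v - 1} \right)} \left(-62\right) = \frac{64}{\sqrt{\frac{4}{5} - 1}} \left(-62\right) = \frac{64}{\sqrt{- \frac{1}{5}}} \left(-62\right) = \frac{64}{\frac{1}{5} i \sqrt{5}} \left(-62\right) = 64 \left(- i \sqrt{5}\right) \left(-62\right) = - 64 i \sqrt{5} \left(-62\right) = 3968 i \sqrt{5}$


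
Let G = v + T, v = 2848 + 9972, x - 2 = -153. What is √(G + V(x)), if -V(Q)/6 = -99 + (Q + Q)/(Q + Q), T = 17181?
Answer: 13*√181 ≈ 174.90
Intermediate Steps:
x = -151 (x = 2 - 153 = -151)
v = 12820
G = 30001 (G = 12820 + 17181 = 30001)
V(Q) = 588 (V(Q) = -6*(-99 + (Q + Q)/(Q + Q)) = -6*(-99 + (2*Q)/((2*Q))) = -6*(-99 + (2*Q)*(1/(2*Q))) = -6*(-99 + 1) = -6*(-98) = 588)
√(G + V(x)) = √(30001 + 588) = √30589 = 13*√181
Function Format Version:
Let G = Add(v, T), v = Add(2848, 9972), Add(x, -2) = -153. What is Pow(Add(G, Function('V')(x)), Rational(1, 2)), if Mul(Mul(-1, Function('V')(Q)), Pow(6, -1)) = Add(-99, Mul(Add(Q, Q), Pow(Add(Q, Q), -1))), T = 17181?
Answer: Mul(13, Pow(181, Rational(1, 2))) ≈ 174.90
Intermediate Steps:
x = -151 (x = Add(2, -153) = -151)
v = 12820
G = 30001 (G = Add(12820, 17181) = 30001)
Function('V')(Q) = 588 (Function('V')(Q) = Mul(-6, Add(-99, Mul(Add(Q, Q), Pow(Add(Q, Q), -1)))) = Mul(-6, Add(-99, Mul(Mul(2, Q), Pow(Mul(2, Q), -1)))) = Mul(-6, Add(-99, Mul(Mul(2, Q), Mul(Rational(1, 2), Pow(Q, -1))))) = Mul(-6, Add(-99, 1)) = Mul(-6, -98) = 588)
Pow(Add(G, Function('V')(x)), Rational(1, 2)) = Pow(Add(30001, 588), Rational(1, 2)) = Pow(30589, Rational(1, 2)) = Mul(13, Pow(181, Rational(1, 2)))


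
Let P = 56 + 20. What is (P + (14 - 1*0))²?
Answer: 8100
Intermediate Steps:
P = 76
(P + (14 - 1*0))² = (76 + (14 - 1*0))² = (76 + (14 + 0))² = (76 + 14)² = 90² = 8100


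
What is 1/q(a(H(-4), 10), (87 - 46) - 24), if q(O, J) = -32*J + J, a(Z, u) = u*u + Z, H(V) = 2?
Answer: -1/527 ≈ -0.0018975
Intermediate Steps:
a(Z, u) = Z + u² (a(Z, u) = u² + Z = Z + u²)
q(O, J) = -31*J
1/q(a(H(-4), 10), (87 - 46) - 24) = 1/(-31*((87 - 46) - 24)) = 1/(-31*(41 - 24)) = 1/(-31*17) = 1/(-527) = -1/527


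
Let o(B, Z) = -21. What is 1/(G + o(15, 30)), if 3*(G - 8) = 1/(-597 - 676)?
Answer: -3819/49648 ≈ -0.076921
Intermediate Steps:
G = 30551/3819 (G = 8 + 1/(3*(-597 - 676)) = 8 + (1/3)/(-1273) = 8 + (1/3)*(-1/1273) = 8 - 1/3819 = 30551/3819 ≈ 7.9997)
1/(G + o(15, 30)) = 1/(30551/3819 - 21) = 1/(-49648/3819) = -3819/49648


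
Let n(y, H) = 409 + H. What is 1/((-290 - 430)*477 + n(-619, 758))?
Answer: -1/342273 ≈ -2.9216e-6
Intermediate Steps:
1/((-290 - 430)*477 + n(-619, 758)) = 1/((-290 - 430)*477 + (409 + 758)) = 1/(-720*477 + 1167) = 1/(-343440 + 1167) = 1/(-342273) = -1/342273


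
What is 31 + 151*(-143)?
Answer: -21562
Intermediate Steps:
31 + 151*(-143) = 31 - 21593 = -21562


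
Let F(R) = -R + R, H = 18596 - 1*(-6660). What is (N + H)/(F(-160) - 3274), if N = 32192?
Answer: -28724/1637 ≈ -17.547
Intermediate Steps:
H = 25256 (H = 18596 + 6660 = 25256)
F(R) = 0
(N + H)/(F(-160) - 3274) = (32192 + 25256)/(0 - 3274) = 57448/(-3274) = 57448*(-1/3274) = -28724/1637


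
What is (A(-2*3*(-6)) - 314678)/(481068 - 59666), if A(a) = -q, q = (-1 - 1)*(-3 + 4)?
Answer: -157338/210701 ≈ -0.74674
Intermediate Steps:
q = -2 (q = -2*1 = -2)
A(a) = 2 (A(a) = -1*(-2) = 2)
(A(-2*3*(-6)) - 314678)/(481068 - 59666) = (2 - 314678)/(481068 - 59666) = -314676/421402 = -314676*1/421402 = -157338/210701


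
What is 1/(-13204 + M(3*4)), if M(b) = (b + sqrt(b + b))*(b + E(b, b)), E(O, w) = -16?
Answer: -3313/43903780 + sqrt(6)/21951890 ≈ -7.5349e-5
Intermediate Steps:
M(b) = (-16 + b)*(b + sqrt(2)*sqrt(b)) (M(b) = (b + sqrt(b + b))*(b - 16) = (b + sqrt(2*b))*(-16 + b) = (b + sqrt(2)*sqrt(b))*(-16 + b) = (-16 + b)*(b + sqrt(2)*sqrt(b)))
1/(-13204 + M(3*4)) = 1/(-13204 + ((3*4)**2 - 48*4 + sqrt(2)*(3*4)**(3/2) - 16*sqrt(2)*sqrt(3*4))) = 1/(-13204 + (12**2 - 16*12 + sqrt(2)*12**(3/2) - 16*sqrt(2)*sqrt(12))) = 1/(-13204 + (144 - 192 + sqrt(2)*(24*sqrt(3)) - 16*sqrt(2)*2*sqrt(3))) = 1/(-13204 + (144 - 192 + 24*sqrt(6) - 32*sqrt(6))) = 1/(-13204 + (-48 - 8*sqrt(6))) = 1/(-13252 - 8*sqrt(6))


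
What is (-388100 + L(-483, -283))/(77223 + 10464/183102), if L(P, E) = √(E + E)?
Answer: -2368729540/471323207 + 30517*I*√566/2356616035 ≈ -5.0257 + 0.00030808*I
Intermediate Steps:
L(P, E) = √2*√E (L(P, E) = √(2*E) = √2*√E)
(-388100 + L(-483, -283))/(77223 + 10464/183102) = (-388100 + √2*√(-283))/(77223 + 10464/183102) = (-388100 + √2*(I*√283))/(77223 + 10464*(1/183102)) = (-388100 + I*√566)/(77223 + 1744/30517) = (-388100 + I*√566)/(2356616035/30517) = (-388100 + I*√566)*(30517/2356616035) = -2368729540/471323207 + 30517*I*√566/2356616035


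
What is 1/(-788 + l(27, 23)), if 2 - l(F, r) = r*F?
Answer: -1/1407 ≈ -0.00071073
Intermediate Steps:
l(F, r) = 2 - F*r (l(F, r) = 2 - r*F = 2 - F*r)
1/(-788 + l(27, 23)) = 1/(-788 + (2 - 1*27*23)) = 1/(-788 + (2 - 621)) = 1/(-788 - 619) = 1/(-1407) = -1/1407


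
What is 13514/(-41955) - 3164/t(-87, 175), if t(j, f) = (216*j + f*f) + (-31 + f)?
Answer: -42086114/71785005 ≈ -0.58628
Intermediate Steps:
t(j, f) = -31 + f + f² + 216*j (t(j, f) = (216*j + f²) + (-31 + f) = (f² + 216*j) + (-31 + f) = -31 + f + f² + 216*j)
13514/(-41955) - 3164/t(-87, 175) = 13514/(-41955) - 3164/(-31 + 175 + 175² + 216*(-87)) = 13514*(-1/41955) - 3164/(-31 + 175 + 30625 - 18792) = -13514/41955 - 3164/11977 = -13514/41955 - 3164*1/11977 = -13514/41955 - 452/1711 = -42086114/71785005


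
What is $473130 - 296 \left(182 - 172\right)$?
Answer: $470170$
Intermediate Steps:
$473130 - 296 \left(182 - 172\right) = 473130 - 2960 = 470170$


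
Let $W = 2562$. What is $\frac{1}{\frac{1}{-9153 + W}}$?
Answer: $-6591$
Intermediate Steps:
$\frac{1}{\frac{1}{-9153 + W}} = \frac{1}{\frac{1}{-9153 + 2562}} = \frac{1}{\frac{1}{-6591}} = \frac{1}{- \frac{1}{6591}} = -6591$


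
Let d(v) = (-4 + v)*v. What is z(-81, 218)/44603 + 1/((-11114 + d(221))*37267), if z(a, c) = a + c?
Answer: 188104891700/61241171496843 ≈ 0.0030715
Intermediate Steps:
d(v) = v*(-4 + v)
z(-81, 218)/44603 + 1/((-11114 + d(221))*37267) = (-81 + 218)/44603 + 1/(-11114 + 221*(-4 + 221)*37267) = 137*(1/44603) + (1/37267)/(-11114 + 221*217) = 137/44603 + (1/37267)/(-11114 + 47957) = 137/44603 + (1/37267)/36843 = 137/44603 + (1/36843)*(1/37267) = 137/44603 + 1/1373028081 = 188104891700/61241171496843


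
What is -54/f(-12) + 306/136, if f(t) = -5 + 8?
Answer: -63/4 ≈ -15.750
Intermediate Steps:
f(t) = 3
-54/f(-12) + 306/136 = -54/3 + 306/136 = -54*⅓ + 306*(1/136) = -18 + 9/4 = -63/4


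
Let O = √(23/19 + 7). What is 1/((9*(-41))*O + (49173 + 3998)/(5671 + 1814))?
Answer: -7561713765/1189984587201521 - 41346616050*√741/1189984587201521 ≈ -0.00095217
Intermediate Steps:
O = 2*√741/19 (O = √(23*(1/19) + 7) = √(23/19 + 7) = √(156/19) = 2*√741/19 ≈ 2.8654)
1/((9*(-41))*O + (49173 + 3998)/(5671 + 1814)) = 1/((9*(-41))*(2*√741/19) + (49173 + 3998)/(5671 + 1814)) = 1/(-738*√741/19 + 53171/7485) = 1/(53171/7485 - 738*√741/19)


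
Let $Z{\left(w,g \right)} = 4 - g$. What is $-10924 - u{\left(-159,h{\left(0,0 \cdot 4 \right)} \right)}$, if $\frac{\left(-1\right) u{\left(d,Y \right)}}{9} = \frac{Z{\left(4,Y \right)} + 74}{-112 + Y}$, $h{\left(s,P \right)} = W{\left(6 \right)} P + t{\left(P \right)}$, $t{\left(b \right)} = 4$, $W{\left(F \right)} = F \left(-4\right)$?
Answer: $- \frac{65581}{6} \approx -10930.0$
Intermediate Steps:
$W{\left(F \right)} = - 4 F$
$h{\left(s,P \right)} = 4 - 24 P$ ($h{\left(s,P \right)} = \left(-4\right) 6 P + 4 = - 24 P + 4 = 4 - 24 P$)
$u{\left(d,Y \right)} = - \frac{9 \left(78 - Y\right)}{-112 + Y}$ ($u{\left(d,Y \right)} = - 9 \frac{\left(4 - Y\right) + 74}{-112 + Y} = - 9 \frac{78 - Y}{-112 + Y} = - \frac{9 \left(78 - Y\right)}{-112 + Y}$)
$-10924 - u{\left(-159,h{\left(0,0 \cdot 4 \right)} \right)} = -10924 - \frac{9 \left(-78 + \left(4 - 24 \cdot 0 \cdot 4\right)\right)}{-112 + \left(4 - 24 \cdot 0 \cdot 4\right)} = -10924 - \frac{9 \left(-78 + \left(4 - 0\right)\right)}{-112 + \left(4 - 0\right)} = -10924 - \frac{9 \left(-78 + \left(4 + 0\right)\right)}{-112 + \left(4 + 0\right)} = -10924 - \frac{9 \left(-78 + 4\right)}{-112 + 4} = -10924 - 9 \frac{1}{-108} \left(-74\right) = -10924 - 9 \left(- \frac{1}{108}\right) \left(-74\right) = -10924 - \frac{37}{6} = - \frac{65581}{6}$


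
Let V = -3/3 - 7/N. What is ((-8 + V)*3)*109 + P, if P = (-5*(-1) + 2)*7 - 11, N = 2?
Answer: -8099/2 ≈ -4049.5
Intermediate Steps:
V = -9/2 (V = -3/3 - 7/2 = -3*1/3 - 7*1/2 = -1 - 7/2 = -9/2 ≈ -4.5000)
P = 38 (P = (5 + 2)*7 - 11 = 7*7 - 11 = 49 - 11 = 38)
((-8 + V)*3)*109 + P = ((-8 - 9/2)*3)*109 + 38 = -25/2*3*109 + 38 = -75/2*109 + 38 = -8175/2 + 38 = -8099/2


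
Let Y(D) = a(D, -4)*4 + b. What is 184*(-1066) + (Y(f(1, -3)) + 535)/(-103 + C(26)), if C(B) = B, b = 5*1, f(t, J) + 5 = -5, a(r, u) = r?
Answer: -15103588/77 ≈ -1.9615e+5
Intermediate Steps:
f(t, J) = -10 (f(t, J) = -5 - 5 = -10)
b = 5
Y(D) = 5 + 4*D (Y(D) = D*4 + 5 = 4*D + 5 = 5 + 4*D)
184*(-1066) + (Y(f(1, -3)) + 535)/(-103 + C(26)) = 184*(-1066) + ((5 + 4*(-10)) + 535)/(-103 + 26) = -196144 + ((5 - 40) + 535)/(-77) = -196144 + (-35 + 535)*(-1/77) = -196144 + 500*(-1/77) = -196144 - 500/77 = -15103588/77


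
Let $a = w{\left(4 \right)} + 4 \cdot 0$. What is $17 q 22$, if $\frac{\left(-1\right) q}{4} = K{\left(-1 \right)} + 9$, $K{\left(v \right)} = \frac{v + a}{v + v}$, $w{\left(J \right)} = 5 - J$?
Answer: $-13464$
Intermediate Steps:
$a = 1$ ($a = \left(5 - 4\right) + 4 \cdot 0 = \left(5 - 4\right) + 0 = 1 + 0 = 1$)
$K{\left(v \right)} = \frac{1 + v}{2 v}$ ($K{\left(v \right)} = \frac{v + 1}{v + v} = \frac{1 + v}{2 v}$)
$q = -36$ ($q = - 4 \left(\frac{1 - 1}{2 \left(-1\right)} + 9\right) = - 4 \left(\frac{1}{2} \left(-1\right) 0 + 9\right) = - 4 \left(0 + 9\right) = \left(-4\right) 9 = -36$)
$17 q 22 = 17 \left(-36\right) 22 = \left(-612\right) 22 = -13464$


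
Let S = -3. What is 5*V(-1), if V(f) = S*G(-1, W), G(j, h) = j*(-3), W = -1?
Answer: -45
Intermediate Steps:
G(j, h) = -3*j
V(f) = -9 (V(f) = -(-9)*(-1) = -3*3 = -9)
5*V(-1) = 5*(-9) = -45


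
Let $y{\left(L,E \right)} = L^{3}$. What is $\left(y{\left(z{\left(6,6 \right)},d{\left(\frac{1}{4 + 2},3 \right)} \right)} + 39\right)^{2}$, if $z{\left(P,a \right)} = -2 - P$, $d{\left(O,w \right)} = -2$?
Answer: $223729$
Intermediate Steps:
$\left(y{\left(z{\left(6,6 \right)},d{\left(\frac{1}{4 + 2},3 \right)} \right)} + 39\right)^{2} = \left(\left(-2 - 6\right)^{3} + 39\right)^{2} = \left(\left(-8\right)^{3} + 39\right)^{2} = \left(-512 + 39\right)^{2} = \left(-473\right)^{2} = 223729$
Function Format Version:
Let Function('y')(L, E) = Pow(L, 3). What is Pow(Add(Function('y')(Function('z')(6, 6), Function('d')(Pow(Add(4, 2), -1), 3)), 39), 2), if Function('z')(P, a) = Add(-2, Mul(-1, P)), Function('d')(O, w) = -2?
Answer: 223729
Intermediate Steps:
Pow(Add(Function('y')(Function('z')(6, 6), Function('d')(Pow(Add(4, 2), -1), 3)), 39), 2) = Pow(Add(Pow(Add(-2, Mul(-1, 6)), 3), 39), 2) = Pow(Add(Pow(Add(-2, -6), 3), 39), 2) = Pow(Add(Pow(-8, 3), 39), 2) = Pow(Add(-512, 39), 2) = Pow(-473, 2) = 223729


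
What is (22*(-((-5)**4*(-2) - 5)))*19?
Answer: 524590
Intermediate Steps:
(22*(-((-5)**4*(-2) - 5)))*19 = (22*(-(625*(-2) - 5)))*19 = (22*(-(-1250 - 5)))*19 = (22*(-1*(-1255)))*19 = (22*1255)*19 = 27610*19 = 524590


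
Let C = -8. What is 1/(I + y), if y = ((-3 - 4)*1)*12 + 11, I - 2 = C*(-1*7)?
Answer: -1/15 ≈ -0.066667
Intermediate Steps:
I = 58 (I = 2 - (-8)*7 = 2 - 8*(-7) = 2 + 56 = 58)
y = -73 (y = -7*1*12 + 11 = -7*12 + 11 = -84 + 11 = -73)
1/(I + y) = 1/(58 - 73) = 1/(-15) = -1/15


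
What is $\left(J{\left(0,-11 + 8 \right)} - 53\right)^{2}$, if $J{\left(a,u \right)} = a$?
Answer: $2809$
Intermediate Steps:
$\left(J{\left(0,-11 + 8 \right)} - 53\right)^{2} = \left(0 - 53\right)^{2} = \left(-53\right)^{2} = 2809$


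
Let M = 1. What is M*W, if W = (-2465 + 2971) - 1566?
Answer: -1060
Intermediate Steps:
W = -1060 (W = 506 - 1566 = -1060)
M*W = 1*(-1060) = -1060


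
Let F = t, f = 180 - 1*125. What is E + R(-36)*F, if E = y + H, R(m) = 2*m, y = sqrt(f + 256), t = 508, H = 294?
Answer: -36282 + sqrt(311) ≈ -36264.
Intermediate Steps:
f = 55 (f = 180 - 125 = 55)
y = sqrt(311) (y = sqrt(55 + 256) = sqrt(311) ≈ 17.635)
F = 508
E = 294 + sqrt(311) (E = sqrt(311) + 294 = 294 + sqrt(311) ≈ 311.64)
E + R(-36)*F = (294 + sqrt(311)) + (2*(-36))*508 = (294 + sqrt(311)) - 72*508 = (294 + sqrt(311)) - 36576 = -36282 + sqrt(311)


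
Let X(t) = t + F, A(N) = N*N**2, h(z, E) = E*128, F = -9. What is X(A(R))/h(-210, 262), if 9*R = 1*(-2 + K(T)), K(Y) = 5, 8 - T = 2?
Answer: -121/452736 ≈ -0.00026726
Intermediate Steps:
T = 6 (T = 8 - 1*2 = 8 - 2 = 6)
h(z, E) = 128*E
R = 1/3 (R = (1*(-2 + 5))/9 = (1*3)/9 = (1/9)*3 = 1/3 ≈ 0.33333)
A(N) = N**3
X(t) = -9 + t (X(t) = t - 9 = -9 + t)
X(A(R))/h(-210, 262) = (-9 + (1/3)**3)/((128*262)) = (-9 + 1/27)/33536 = -242/27*1/33536 = -121/452736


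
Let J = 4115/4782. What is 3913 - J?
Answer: 18707851/4782 ≈ 3912.1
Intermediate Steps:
J = 4115/4782 (J = 4115*(1/4782) = 4115/4782 ≈ 0.86052)
3913 - J = 3913 - 1*4115/4782 = 3913 - 4115/4782 = 18707851/4782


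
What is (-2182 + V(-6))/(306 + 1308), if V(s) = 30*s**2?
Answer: -551/807 ≈ -0.68278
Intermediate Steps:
(-2182 + V(-6))/(306 + 1308) = (-2182 + 30*(-6)**2)/(306 + 1308) = (-2182 + 30*36)/1614 = (-2182 + 1080)*(1/1614) = -1102*1/1614 = -551/807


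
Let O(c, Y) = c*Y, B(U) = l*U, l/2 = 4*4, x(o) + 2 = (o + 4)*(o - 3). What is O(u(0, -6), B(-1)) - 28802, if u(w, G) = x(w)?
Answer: -28354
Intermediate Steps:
x(o) = -2 + (-3 + o)*(4 + o) (x(o) = -2 + (o + 4)*(o - 3) = -2 + (4 + o)*(-3 + o) = -2 + (-3 + o)*(4 + o))
u(w, G) = -14 + w + w**2
l = 32 (l = 2*(4*4) = 2*16 = 32)
B(U) = 32*U
O(c, Y) = Y*c
O(u(0, -6), B(-1)) - 28802 = (32*(-1))*(-14 + 0 + 0**2) - 28802 = -32*(-14 + 0 + 0) - 28802 = -32*(-14) - 28802 = 448 - 28802 = -28354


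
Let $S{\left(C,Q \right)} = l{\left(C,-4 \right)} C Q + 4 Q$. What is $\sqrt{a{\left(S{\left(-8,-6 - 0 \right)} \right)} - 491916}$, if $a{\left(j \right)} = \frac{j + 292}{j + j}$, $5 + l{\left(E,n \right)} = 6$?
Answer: $\frac{i \sqrt{17708739}}{6} \approx 701.36 i$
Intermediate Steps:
$l{\left(E,n \right)} = 1$ ($l{\left(E,n \right)} = -5 + 6 = 1$)
$S{\left(C,Q \right)} = 4 Q + C Q$ ($S{\left(C,Q \right)} = 1 C Q + 4 Q = C Q + 4 Q = 4 Q + C Q$)
$a{\left(j \right)} = \frac{292 + j}{2 j}$
$\sqrt{a{\left(S{\left(-8,-6 - 0 \right)} \right)} - 491916} = \sqrt{\frac{292 + \left(-6 - 0\right) \left(4 - 8\right)}{2 \left(-6 - 0\right) \left(4 - 8\right)} - 491916} = \sqrt{\frac{292 + \left(-6 + 0\right) \left(-4\right)}{2 \left(-6 + 0\right) \left(-4\right)} - 491916} = \sqrt{\frac{292 - -24}{2 \left(\left(-6\right) \left(-4\right)\right)} - 491916} = \sqrt{\frac{292 + 24}{2 \cdot 24} - 491916} = \sqrt{\frac{1}{2} \cdot \frac{1}{24} \cdot 316 - 491916} = \sqrt{\frac{79}{12} - 491916} = \sqrt{- \frac{5902913}{12}} = \frac{i \sqrt{17708739}}{6}$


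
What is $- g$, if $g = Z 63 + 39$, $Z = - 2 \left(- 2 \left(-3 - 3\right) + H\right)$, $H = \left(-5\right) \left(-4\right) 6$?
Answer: $16593$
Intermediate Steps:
$H = 120$ ($H = 20 \cdot 6 = 120$)
$Z = -264$ ($Z = - 2 \left(- 2 \left(-3 - 3\right) + 120\right) = - 2 \left(\left(-2\right) \left(-6\right) + 120\right) = - 2 \left(12 + 120\right) = \left(-2\right) 132 = -264$)
$g = -16593$ ($g = \left(-264\right) 63 + 39 = -16632 + 39 = -16593$)
$- g = \left(-1\right) \left(-16593\right) = 16593$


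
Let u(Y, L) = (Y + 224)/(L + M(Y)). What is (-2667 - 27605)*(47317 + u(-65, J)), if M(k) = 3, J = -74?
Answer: -101694182656/71 ≈ -1.4323e+9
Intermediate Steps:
u(Y, L) = (224 + Y)/(3 + L) (u(Y, L) = (Y + 224)/(L + 3) = (224 + Y)/(3 + L))
(-2667 - 27605)*(47317 + u(-65, J)) = (-2667 - 27605)*(47317 + (224 - 65)/(3 - 74)) = -30272*(47317 + 159/(-71)) = -30272*(47317 - 1/71*159) = -30272*(47317 - 159/71) = -30272*3359348/71 = -101694182656/71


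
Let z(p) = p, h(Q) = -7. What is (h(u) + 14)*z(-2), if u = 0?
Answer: -14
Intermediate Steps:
(h(u) + 14)*z(-2) = (-7 + 14)*(-2) = 7*(-2) = -14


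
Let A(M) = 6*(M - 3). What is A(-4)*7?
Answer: -294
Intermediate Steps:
A(M) = -18 + 6*M (A(M) = 6*(-3 + M) = -18 + 6*M)
A(-4)*7 = (-18 + 6*(-4))*7 = (-18 - 24)*7 = -42*7 = -294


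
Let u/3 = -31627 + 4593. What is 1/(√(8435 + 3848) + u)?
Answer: -81102/6577522121 - √12283/6577522121 ≈ -1.2347e-5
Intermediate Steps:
u = -81102 (u = 3*(-31627 + 4593) = 3*(-27034) = -81102)
1/(√(8435 + 3848) + u) = 1/(√(8435 + 3848) - 81102) = 1/(√12283 - 81102) = 1/(-81102 + √12283)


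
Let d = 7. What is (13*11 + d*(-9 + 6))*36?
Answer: 4392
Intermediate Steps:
(13*11 + d*(-9 + 6))*36 = (13*11 + 7*(-9 + 6))*36 = (143 + 7*(-3))*36 = (143 - 21)*36 = 122*36 = 4392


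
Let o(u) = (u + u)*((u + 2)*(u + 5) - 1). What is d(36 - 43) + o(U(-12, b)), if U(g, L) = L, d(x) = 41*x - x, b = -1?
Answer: -286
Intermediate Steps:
d(x) = 40*x
o(u) = 2*u*(-1 + (2 + u)*(5 + u)) (o(u) = (2*u)*((2 + u)*(5 + u) - 1) = (2*u)*(-1 + (2 + u)*(5 + u)) = 2*u*(-1 + (2 + u)*(5 + u)))
d(36 - 43) + o(U(-12, b)) = 40*(36 - 43) + 2*(-1)*(9 + (-1)² + 7*(-1)) = 40*(-7) + 2*(-1)*(9 + 1 - 7) = -280 + 2*(-1)*3 = -280 - 6 = -286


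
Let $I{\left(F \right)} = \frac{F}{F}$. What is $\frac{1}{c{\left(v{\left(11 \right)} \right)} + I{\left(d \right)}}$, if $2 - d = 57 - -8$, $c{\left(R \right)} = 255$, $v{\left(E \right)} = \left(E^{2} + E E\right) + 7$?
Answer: $\frac{1}{256} \approx 0.0039063$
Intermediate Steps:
$v{\left(E \right)} = 7 + 2 E^{2}$ ($v{\left(E \right)} = \left(E^{2} + E^{2}\right) + 7 = 2 E^{2} + 7 = 7 + 2 E^{2}$)
$d = -63$ ($d = 2 - \left(57 - -8\right) = 2 - \left(57 + 8\right) = 2 - 65 = -63$)
$I{\left(F \right)} = 1$
$\frac{1}{c{\left(v{\left(11 \right)} \right)} + I{\left(d \right)}} = \frac{1}{255 + 1} = \frac{1}{256}$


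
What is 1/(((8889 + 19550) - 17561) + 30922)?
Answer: 1/41800 ≈ 2.3923e-5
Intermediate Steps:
1/(((8889 + 19550) - 17561) + 30922) = 1/((28439 - 17561) + 30922) = 1/(10878 + 30922) = 1/41800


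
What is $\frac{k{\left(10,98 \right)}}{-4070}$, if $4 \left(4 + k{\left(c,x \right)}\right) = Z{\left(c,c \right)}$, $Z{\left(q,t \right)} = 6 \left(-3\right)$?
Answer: $\frac{17}{8140} \approx 0.0020885$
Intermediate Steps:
$Z{\left(q,t \right)} = -18$
$k{\left(c,x \right)} = - \frac{17}{2}$ ($k{\left(c,x \right)} = -4 + \frac{1}{4} \left(-18\right) = -4 - \frac{9}{2} = - \frac{17}{2}$)
$\frac{k{\left(10,98 \right)}}{-4070} = - \frac{17}{2 \left(-4070\right)} = \left(- \frac{17}{2}\right) \left(- \frac{1}{4070}\right) = \frac{17}{8140}$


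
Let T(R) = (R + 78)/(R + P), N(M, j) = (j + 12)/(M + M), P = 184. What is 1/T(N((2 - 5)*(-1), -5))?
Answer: 1111/475 ≈ 2.3389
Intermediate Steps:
N(M, j) = (12 + j)/(2*M) (N(M, j) = (12 + j)/((2*M)) = (12 + j)*(1/(2*M)) = (12 + j)/(2*M))
T(R) = (78 + R)/(184 + R) (T(R) = (R + 78)/(R + 184) = (78 + R)/(184 + R))
1/T(N((2 - 5)*(-1), -5)) = 1/((78 + (12 - 5)/(2*(((2 - 5)*(-1)))))/(184 + (12 - 5)/(2*(((2 - 5)*(-1)))))) = 1/((78 + (½)*7/(-3*(-1)))/(184 + (½)*7/(-3*(-1)))) = 1/((78 + (½)*7/3)/(184 + (½)*7/3)) = 1/((78 + (½)*(⅓)*7)/(184 + (½)*(⅓)*7)) = 1/((78 + 7/6)/(184 + 7/6)) = 1/((475/6)/(1111/6)) = 1/((6/1111)*(475/6)) = 1/(475/1111) = 1111/475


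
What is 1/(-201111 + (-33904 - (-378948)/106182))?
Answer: -17697/4158997297 ≈ -4.2551e-6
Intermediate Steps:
1/(-201111 + (-33904 - (-378948)/106182)) = 1/(-201111 + (-33904 - 1*(-63158/17697))) = 1/(-201111 + (-33904 + 63158/17697)) = 1/(-201111 - 599935930/17697) = 1/(-4158997297/17697) = -17697/4158997297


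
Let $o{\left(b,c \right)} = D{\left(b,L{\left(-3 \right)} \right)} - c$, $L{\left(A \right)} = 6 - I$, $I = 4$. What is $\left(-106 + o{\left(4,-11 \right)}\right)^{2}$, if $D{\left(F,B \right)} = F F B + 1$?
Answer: $3844$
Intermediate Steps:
$L{\left(A \right)} = 2$ ($L{\left(A \right)} = 6 - 4 = 2$)
$D{\left(F,B \right)} = 1 + B F^{2}$ ($D{\left(F,B \right)} = F^{2} B + 1 = B F^{2} + 1 = 1 + B F^{2}$)
$o{\left(b,c \right)} = 1 - c + 2 b^{2}$ ($o{\left(b,c \right)} = \left(1 + 2 b^{2}\right) - c = 1 - c + 2 b^{2}$)
$\left(-106 + o{\left(4,-11 \right)}\right)^{2} = \left(-106 + \left(1 - -11 + 2 \cdot 4^{2}\right)\right)^{2} = \left(-106 + \left(1 + 11 + 2 \cdot 16\right)\right)^{2} = \left(-106 + \left(1 + 11 + 32\right)\right)^{2} = \left(-106 + 44\right)^{2} = \left(-62\right)^{2} = 3844$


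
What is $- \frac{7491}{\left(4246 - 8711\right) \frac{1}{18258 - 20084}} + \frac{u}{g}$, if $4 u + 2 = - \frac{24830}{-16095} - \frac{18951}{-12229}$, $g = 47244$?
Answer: $- \frac{101755793030515052651}{33215442082053840} \approx -3063.5$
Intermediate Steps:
$u = \frac{43002181}{157460604}$ ($u = - \frac{1}{2} + \frac{- \frac{24830}{-16095} - \frac{18951}{-12229}}{4} = - \frac{1}{2} + \frac{\left(-24830\right) \left(- \frac{1}{16095}\right) - - \frac{18951}{12229}}{4} = - \frac{1}{2} + \frac{\frac{4966}{3219} + \frac{18951}{12229}}{4} = - \frac{1}{2} + \frac{1}{4} \cdot \frac{121732483}{39365151} = - \frac{1}{2} + \frac{121732483}{157460604} = \frac{43002181}{157460604} \approx 0.2731$)
$- \frac{7491}{\left(4246 - 8711\right) \frac{1}{18258 - 20084}} + \frac{u}{g} = - \frac{7491}{\left(4246 - 8711\right) \frac{1}{18258 - 20084}} + \frac{43002181}{157460604 \cdot 47244} = - \frac{7491}{\left(-4465\right) \frac{1}{-1826}} + \frac{43002181}{157460604} \cdot \frac{1}{47244} = - \frac{7491}{\left(-4465\right) \left(- \frac{1}{1826}\right)} + \frac{43002181}{7439068775376} = - \frac{7491}{\frac{4465}{1826}} + \frac{43002181}{7439068775376} = \left(-7491\right) \frac{1826}{4465} + \frac{43002181}{7439068775376} = - \frac{13678566}{4465} + \frac{43002181}{7439068775376} = - \frac{101755793030515052651}{33215442082053840}$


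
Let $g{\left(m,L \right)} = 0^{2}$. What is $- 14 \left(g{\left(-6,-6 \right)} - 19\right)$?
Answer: $266$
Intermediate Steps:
$g{\left(m,L \right)} = 0$
$- 14 \left(g{\left(-6,-6 \right)} - 19\right) = - 14 \left(0 - 19\right) = \left(-14\right) \left(-19\right) = 266$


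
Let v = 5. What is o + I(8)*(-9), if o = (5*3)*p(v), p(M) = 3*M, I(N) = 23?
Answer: 18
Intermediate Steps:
o = 225 (o = (5*3)*(3*5) = 15*15 = 225)
o + I(8)*(-9) = 225 + 23*(-9) = 225 - 207 = 18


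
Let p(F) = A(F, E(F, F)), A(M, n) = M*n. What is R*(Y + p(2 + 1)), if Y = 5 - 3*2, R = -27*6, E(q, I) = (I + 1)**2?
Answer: -7614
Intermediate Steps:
E(q, I) = (1 + I)**2
R = -162
p(F) = F*(1 + F)**2
Y = -1 (Y = 5 - 6 = -1)
R*(Y + p(2 + 1)) = -162*(-1 + (2 + 1)*(1 + (2 + 1))**2) = -162*(-1 + 3*(1 + 3)**2) = -162*(-1 + 3*4**2) = -162*(-1 + 3*16) = -162*(-1 + 48) = -162*47 = -7614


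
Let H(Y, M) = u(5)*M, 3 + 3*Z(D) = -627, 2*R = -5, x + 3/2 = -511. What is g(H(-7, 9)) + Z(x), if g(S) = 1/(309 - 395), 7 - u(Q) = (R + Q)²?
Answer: -18061/86 ≈ -210.01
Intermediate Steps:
x = -1025/2 (x = -3/2 - 511 = -1025/2 ≈ -512.50)
R = -5/2 (R = (½)*(-5) = -5/2 ≈ -2.5000)
Z(D) = -210 (Z(D) = -1 + (⅓)*(-627) = -1 - 209 = -210)
u(Q) = 7 - (-5/2 + Q)²
H(Y, M) = 3*M/4 (H(Y, M) = (7 - (-5 + 2*5)²/4)*M = (7 - (-5 + 10)²/4)*M = (7 - ¼*5²)*M = (7 - ¼*25)*M = (7 - 25/4)*M = 3*M/4)
g(S) = -1/86 (g(S) = 1/(-86) = -1/86)
g(H(-7, 9)) + Z(x) = -1/86 - 210 = -18061/86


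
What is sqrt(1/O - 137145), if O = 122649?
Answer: 4*I*sqrt(128940104944281)/122649 ≈ 370.33*I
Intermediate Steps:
sqrt(1/O - 137145) = sqrt(1/122649 - 137145) = sqrt(-16820697104/122649) = 4*I*sqrt(128940104944281)/122649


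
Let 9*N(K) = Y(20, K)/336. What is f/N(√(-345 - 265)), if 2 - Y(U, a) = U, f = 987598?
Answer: -165916464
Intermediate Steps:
Y(U, a) = 2 - U
N(K) = -1/168 (N(K) = ((2 - 1*20)/336)/9 = ((2 - 20)*(1/336))/9 = (-18*1/336)/9 = (⅑)*(-3/56) = -1/168)
f/N(√(-345 - 265)) = 987598/(-1/168) = 987598*(-168) = -165916464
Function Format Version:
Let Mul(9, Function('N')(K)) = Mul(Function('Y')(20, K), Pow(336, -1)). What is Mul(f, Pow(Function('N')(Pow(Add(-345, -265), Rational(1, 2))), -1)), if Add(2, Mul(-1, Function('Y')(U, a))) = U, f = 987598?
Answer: -165916464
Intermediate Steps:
Function('Y')(U, a) = Add(2, Mul(-1, U))
Function('N')(K) = Rational(-1, 168) (Function('N')(K) = Mul(Rational(1, 9), Mul(Add(2, Mul(-1, 20)), Pow(336, -1))) = Mul(Rational(1, 9), Mul(Add(2, -20), Rational(1, 336))) = Mul(Rational(1, 9), Mul(-18, Rational(1, 336))) = Mul(Rational(1, 9), Rational(-3, 56)) = Rational(-1, 168))
Mul(f, Pow(Function('N')(Pow(Add(-345, -265), Rational(1, 2))), -1)) = Mul(987598, Pow(Rational(-1, 168), -1)) = Mul(987598, -168) = -165916464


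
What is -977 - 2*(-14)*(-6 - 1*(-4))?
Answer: -1033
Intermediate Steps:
-977 - 2*(-14)*(-6 - 1*(-4)) = -977 - (-28)*(-6 + 4) = -977 - (-28)*(-2) = -977 - 1*56 = -977 - 56 = -1033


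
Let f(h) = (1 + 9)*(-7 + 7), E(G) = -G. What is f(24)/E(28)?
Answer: 0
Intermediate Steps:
f(h) = 0 (f(h) = 10*0 = 0)
f(24)/E(28) = 0/((-1*28)) = 0/(-28) = 0*(-1/28) = 0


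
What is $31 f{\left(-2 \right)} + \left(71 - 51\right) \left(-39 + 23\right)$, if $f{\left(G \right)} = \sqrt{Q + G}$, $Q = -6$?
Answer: $-320 + 62 i \sqrt{2} \approx -320.0 + 87.681 i$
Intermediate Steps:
$f{\left(G \right)} = \sqrt{-6 + G}$
$31 f{\left(-2 \right)} + \left(71 - 51\right) \left(-39 + 23\right) = 31 \sqrt{-6 - 2} + \left(71 - 51\right) \left(-39 + 23\right) = 31 \sqrt{-8} + 20 \left(-16\right) = 31 \cdot 2 i \sqrt{2} - 320 = 62 i \sqrt{2} - 320 = -320 + 62 i \sqrt{2}$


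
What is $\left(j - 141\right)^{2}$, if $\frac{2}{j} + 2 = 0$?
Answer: $20164$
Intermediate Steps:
$j = -1$ ($j = \frac{2}{-2 + 0} = \frac{2}{-2} = 2 \left(- \frac{1}{2}\right) = -1$)
$\left(j - 141\right)^{2} = \left(-1 - 141\right)^{2} = \left(-142\right)^{2} = 20164$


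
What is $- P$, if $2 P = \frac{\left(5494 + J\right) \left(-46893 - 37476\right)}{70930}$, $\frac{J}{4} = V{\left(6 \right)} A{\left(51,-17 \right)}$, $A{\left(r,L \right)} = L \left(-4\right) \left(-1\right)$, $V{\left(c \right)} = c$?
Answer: $\frac{162916539}{70930} \approx 2296.9$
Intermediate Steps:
$A{\left(r,L \right)} = 4 L$ ($A{\left(r,L \right)} = - 4 L \left(-1\right) = 4 L$)
$J = -1632$ ($J = 4 \cdot 6 \cdot 4 \left(-17\right) = 4 \cdot 6 \left(-68\right) = 4 \left(-408\right) = -1632$)
$P = - \frac{162916539}{70930}$ ($P = \frac{\left(5494 - 1632\right) \left(-46893 - 37476\right) \frac{1}{70930}}{2} = \frac{3862 \left(-84369\right) \frac{1}{70930}}{2} = \frac{\left(-325833078\right) \frac{1}{70930}}{2} = \frac{1}{2} \left(- \frac{162916539}{35465}\right) = - \frac{162916539}{70930} \approx -2296.9$)
$- P = \left(-1\right) \left(- \frac{162916539}{70930}\right) = \frac{162916539}{70930}$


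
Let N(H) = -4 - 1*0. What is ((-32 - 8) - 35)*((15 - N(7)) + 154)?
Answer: -12975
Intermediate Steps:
N(H) = -4 (N(H) = -4 + 0 = -4)
((-32 - 8) - 35)*((15 - N(7)) + 154) = ((-32 - 8) - 35)*((15 - 1*(-4)) + 154) = (-40 - 35)*((15 + 4) + 154) = -75*(19 + 154) = -75*173 = -12975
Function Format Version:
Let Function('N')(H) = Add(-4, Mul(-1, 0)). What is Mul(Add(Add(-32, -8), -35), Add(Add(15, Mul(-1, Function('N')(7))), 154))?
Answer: -12975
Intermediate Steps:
Function('N')(H) = -4 (Function('N')(H) = Add(-4, 0) = -4)
Mul(Add(Add(-32, -8), -35), Add(Add(15, Mul(-1, Function('N')(7))), 154)) = Mul(Add(Add(-32, -8), -35), Add(Add(15, Mul(-1, -4)), 154)) = Mul(Add(-40, -35), Add(Add(15, 4), 154)) = Mul(-75, Add(19, 154)) = Mul(-75, 173) = -12975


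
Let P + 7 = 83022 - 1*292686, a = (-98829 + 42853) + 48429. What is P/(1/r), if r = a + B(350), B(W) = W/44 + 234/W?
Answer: 79028950973/50 ≈ 1.5806e+9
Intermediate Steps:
B(W) = 234/W + W/44 (B(W) = W*(1/44) + 234/W = W/44 + 234/W = 234/W + W/44)
a = -7547 (a = -55976 + 48429 = -7547)
P = -209671 (P = -7 + (83022 - 1*292686) = -7 + (83022 - 292686) = -7 - 209664 = -209671)
r = -29022751/3850 (r = -7547 + (234/350 + (1/44)*350) = -7547 + (234*(1/350) + 175/22) = -7547 + (117/175 + 175/22) = -7547 + 33199/3850 = -29022751/3850 ≈ -7538.4)
P/(1/r) = -209671/(1/(-29022751/3850)) = -209671/(-3850/29022751) = -209671*(-29022751/3850) = 79028950973/50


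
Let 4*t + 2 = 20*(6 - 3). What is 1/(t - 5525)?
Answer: -2/11021 ≈ -0.00018147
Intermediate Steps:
t = 29/2 (t = -½ + (20*(6 - 3))/4 = -½ + (20*3)/4 = -½ + (¼)*60 = -½ + 15 = 29/2 ≈ 14.500)
1/(t - 5525) = 1/(29/2 - 5525) = 1/(-11021/2) = -2/11021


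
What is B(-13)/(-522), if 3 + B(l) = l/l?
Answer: 1/261 ≈ 0.0038314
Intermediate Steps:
B(l) = -2 (B(l) = -3 + l/l = -3 + 1 = -2)
B(-13)/(-522) = -2/(-522) = -2*(-1/522) = 1/261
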